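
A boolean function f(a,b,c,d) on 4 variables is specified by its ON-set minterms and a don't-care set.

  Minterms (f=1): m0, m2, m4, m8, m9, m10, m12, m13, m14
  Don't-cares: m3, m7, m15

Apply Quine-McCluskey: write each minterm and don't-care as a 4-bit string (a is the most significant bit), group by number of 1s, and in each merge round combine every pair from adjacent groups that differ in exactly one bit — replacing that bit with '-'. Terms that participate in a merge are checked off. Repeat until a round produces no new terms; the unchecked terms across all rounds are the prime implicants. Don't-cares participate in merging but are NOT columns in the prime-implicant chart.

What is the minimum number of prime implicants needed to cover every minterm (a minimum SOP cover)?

size-2^0 implicants → 0000(✓)  0010(✓)  0011(✓)  0100(✓)  0111(✓)  1000(✓)  1001(✓)  1010(✓)  1100(✓)  1101(✓)  1110(✓)  1111(✓)
size-2^1 implicants → -000(✓)  -010(✓)  -100(✓)  -111  0-00(✓)  0-11  00-0(✓)  001-  1-00(✓)  1-01(✓)  1-10(✓)  10-0(✓)  100-(✓)  11-0(✓)  11-1(✓)  110-(✓)  111-(✓)
size-2^2 implicants → --00  -0-0  1--0  1-0-  11--
Unchecked terms (primes): --00, -0-0, -111, 0-11, 001-, 1--0, 1-0-, 11--
Minterm coverage:
  m0 ⊆ --00,-0-0
  m2 ⊆ -0-0,001-
  m4 ⊆ --00 [E]
  m8 ⊆ --00,-0-0,1--0,1-0-
  m9 ⊆ 1-0- [E]
  m10 ⊆ -0-0,1--0
  m12 ⊆ --00,1--0,1-0-,11--
  m13 ⊆ 1-0-,11--
  m14 ⊆ 1--0,11--
E = {--00, 1-0-}
Petrick residual → -0-0, 1--0
Cover = c'd' + b'd' + ad' + ac'  |cover|=4

4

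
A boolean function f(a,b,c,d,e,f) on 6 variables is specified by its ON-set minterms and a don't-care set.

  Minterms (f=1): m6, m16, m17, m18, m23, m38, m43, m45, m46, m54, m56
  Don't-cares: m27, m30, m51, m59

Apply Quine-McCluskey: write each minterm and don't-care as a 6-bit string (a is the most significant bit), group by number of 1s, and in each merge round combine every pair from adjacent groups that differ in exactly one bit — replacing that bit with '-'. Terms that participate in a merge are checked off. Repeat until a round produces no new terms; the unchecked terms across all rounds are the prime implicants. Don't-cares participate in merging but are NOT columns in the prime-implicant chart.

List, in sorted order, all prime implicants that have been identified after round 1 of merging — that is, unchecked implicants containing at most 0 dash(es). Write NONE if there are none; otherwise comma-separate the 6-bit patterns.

010111, 011110, 101101, 111000

Round 0: 000110✓ 010000✓ 010001✓ 010010✓ 010111 011011✓ 011110 100110✓ 101011✓ 101101 101110✓ 110011✓ 110110✓ 111000 111011✓
Round 1: -00110 -11011 0100-0 01000- 1-0110 1-1011 10-110 11-011
PIs = {-00110, -11011, 0100-0, 01000-, 010111, 011110, 1-0110, 1-1011, 10-110, 101101, 11-011, 111000}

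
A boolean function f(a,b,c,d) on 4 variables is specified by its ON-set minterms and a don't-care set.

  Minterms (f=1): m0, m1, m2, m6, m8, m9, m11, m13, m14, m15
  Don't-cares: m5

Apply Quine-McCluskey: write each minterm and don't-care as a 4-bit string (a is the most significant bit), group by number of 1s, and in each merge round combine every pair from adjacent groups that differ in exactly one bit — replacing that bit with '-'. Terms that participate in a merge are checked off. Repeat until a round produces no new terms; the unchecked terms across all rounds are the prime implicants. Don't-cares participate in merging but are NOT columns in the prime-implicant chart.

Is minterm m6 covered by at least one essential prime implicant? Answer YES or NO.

size-2^0 implicants → 0000(✓)  0001(✓)  0010(✓)  0101(✓)  0110(✓)  1000(✓)  1001(✓)  1011(✓)  1101(✓)  1110(✓)  1111(✓)
size-2^1 implicants → -000(✓)  -001(✓)  -101(✓)  -110  0-01(✓)  0-10  00-0  000-(✓)  1-01(✓)  1-11(✓)  10-1(✓)  100-(✓)  11-1(✓)  111-
size-2^2 implicants → --01  -00-  1--1
Unchecked terms (primes): --01, -00-, -110, 0-10, 00-0, 1--1, 111-
Minterm coverage:
  m0 ⊆ -00-,00-0
  m1 ⊆ --01,-00-
  m2 ⊆ 0-10,00-0
  m6 ⊆ -110,0-10
  m8 ⊆ -00- [E]
  m9 ⊆ --01,-00-,1--1
  m11 ⊆ 1--1 [E]
  m13 ⊆ --01,1--1
  m14 ⊆ -110,111-
  m15 ⊆ 1--1,111-
E = {-00-, 1--1}

NO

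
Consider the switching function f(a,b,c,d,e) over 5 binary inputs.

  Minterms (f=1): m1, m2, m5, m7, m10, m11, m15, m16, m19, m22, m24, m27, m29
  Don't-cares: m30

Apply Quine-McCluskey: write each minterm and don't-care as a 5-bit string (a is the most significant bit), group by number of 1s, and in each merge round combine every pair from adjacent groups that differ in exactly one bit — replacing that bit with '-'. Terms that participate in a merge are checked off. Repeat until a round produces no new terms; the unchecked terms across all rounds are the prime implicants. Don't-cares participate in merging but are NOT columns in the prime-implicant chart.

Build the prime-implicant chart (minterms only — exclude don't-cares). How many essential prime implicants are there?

6

size-2^0 implicants → 00001(✓)  00010(✓)  00101(✓)  00111(✓)  01010(✓)  01011(✓)  01111(✓)  10000(✓)  10011(✓)  10110(✓)  11000(✓)  11011(✓)  11101  11110(✓)
size-2^1 implicants → -1011  0-010  0-111  00-01  001-1  01-11  0101-  1-000  1-011  1-110
Unchecked terms (primes): -1011, 0-010, 0-111, 00-01, 001-1, 01-11, 0101-, 1-000, 1-011, 1-110, 11101
Minterm coverage:
  m1 ⊆ 00-01 [E]
  m2 ⊆ 0-010 [E]
  m5 ⊆ 00-01,001-1
  m7 ⊆ 0-111,001-1
  m10 ⊆ 0-010,0101-
  m11 ⊆ -1011,01-11,0101-
  m15 ⊆ 0-111,01-11
  m16 ⊆ 1-000 [E]
  m19 ⊆ 1-011 [E]
  m22 ⊆ 1-110 [E]
  m24 ⊆ 1-000 [E]
  m27 ⊆ -1011,1-011
  m29 ⊆ 11101 [E]
E = {0-010, 00-01, 1-000, 1-011, 1-110, 11101}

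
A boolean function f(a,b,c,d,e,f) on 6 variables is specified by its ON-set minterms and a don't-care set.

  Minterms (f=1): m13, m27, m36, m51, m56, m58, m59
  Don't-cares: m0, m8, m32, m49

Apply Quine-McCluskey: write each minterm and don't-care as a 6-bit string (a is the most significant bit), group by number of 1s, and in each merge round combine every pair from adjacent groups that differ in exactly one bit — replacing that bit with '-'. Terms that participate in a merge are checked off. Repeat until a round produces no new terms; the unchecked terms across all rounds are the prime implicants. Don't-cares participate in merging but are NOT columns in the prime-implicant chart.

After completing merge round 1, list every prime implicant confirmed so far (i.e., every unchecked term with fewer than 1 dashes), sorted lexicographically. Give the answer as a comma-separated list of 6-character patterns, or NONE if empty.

size-2^0 implicants → 000000(✓)  001000(✓)  001101  011011(✓)  100000(✓)  100100(✓)  110001(✓)  110011(✓)  111000(✓)  111010(✓)  111011(✓)
size-2^1 implicants → -00000  -11011  00-000  100-00  11-011  1100-1  1110-0  11101-
Unchecked terms (primes): -00000, -11011, 00-000, 001101, 100-00, 11-011, 1100-1, 1110-0, 11101-

001101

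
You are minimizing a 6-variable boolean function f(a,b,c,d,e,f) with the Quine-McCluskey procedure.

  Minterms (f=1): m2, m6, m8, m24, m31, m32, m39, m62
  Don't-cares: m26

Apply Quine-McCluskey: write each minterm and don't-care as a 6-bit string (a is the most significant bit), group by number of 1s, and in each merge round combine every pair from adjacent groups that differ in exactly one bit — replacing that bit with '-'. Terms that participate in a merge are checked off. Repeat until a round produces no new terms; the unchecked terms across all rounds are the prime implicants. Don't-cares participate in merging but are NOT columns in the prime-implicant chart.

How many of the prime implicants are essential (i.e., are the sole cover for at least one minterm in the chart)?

size-2^0 implicants → 000010(✓)  000110(✓)  001000(✓)  011000(✓)  011010(✓)  011111  100000  100111  111110
size-2^1 implicants → 0-1000  000-10  0110-0
Unchecked terms (primes): 0-1000, 000-10, 0110-0, 011111, 100000, 100111, 111110
Minterm coverage:
  m2 ⊆ 000-10 [E]
  m6 ⊆ 000-10 [E]
  m8 ⊆ 0-1000 [E]
  m24 ⊆ 0-1000,0110-0
  m31 ⊆ 011111 [E]
  m32 ⊆ 100000 [E]
  m39 ⊆ 100111 [E]
  m62 ⊆ 111110 [E]
E = {0-1000, 000-10, 011111, 100000, 100111, 111110}

6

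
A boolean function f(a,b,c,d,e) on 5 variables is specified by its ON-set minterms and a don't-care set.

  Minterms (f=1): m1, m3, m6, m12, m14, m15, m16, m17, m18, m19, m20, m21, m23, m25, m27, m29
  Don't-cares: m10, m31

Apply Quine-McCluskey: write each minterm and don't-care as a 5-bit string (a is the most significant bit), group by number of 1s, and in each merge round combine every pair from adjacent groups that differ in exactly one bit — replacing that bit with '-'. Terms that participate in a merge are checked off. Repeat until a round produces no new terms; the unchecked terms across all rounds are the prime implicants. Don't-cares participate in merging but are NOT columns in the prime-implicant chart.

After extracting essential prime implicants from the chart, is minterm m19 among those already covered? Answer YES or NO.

[col 0] 00001*, 00011*, 00110*, 01010*, 01100*, 01110*, 01111*, 10000*, 10001*, 10010*, 10011*, 10100*, 10101*, 10111*, 11001*, 11011*, 11101*, 11111*
[col 1] -0001*, -0011*, -1111, 0-110, 000-1*, 01-10, 011-0, 0111-, 1-001*, 1-011*, 1-101*, 1-111*, 10-00*, 10-01*, 10-11*, 100-0*, 100-1*, 1000-*, 1001-*, 101-1*, 1010-*, 11-01*, 11-11*, 110-1*, 111-1*
[col 2] -00-1, 1--01*, 1--11*, 1-0-1*, 1-1-1*, 10--1*, 10-0-, 100--, 11--1*
[col 3] 1---1
Prime implicants: -00-1, -1111, 0-110, 01-10, 011-0, 0111-, 1---1, 10-0-, 100--
PI chart (minterm → PIs covering it):
  1 | -00-1  (sole → essential)
  3 | -00-1  (sole → essential)
  6 | 0-110  (sole → essential)
  12 | 011-0  (sole → essential)
  14 | 0-110,01-10,011-0,0111-
  15 | -1111,0111-
  16 | 10-0-,100--
  17 | -00-1,1---1,10-0-,100--
  18 | 100--  (sole → essential)
  19 | -00-1,1---1,100--
  20 | 10-0-  (sole → essential)
  21 | 1---1,10-0-
  23 | 1---1  (sole → essential)
  25 | 1---1  (sole → essential)
  27 | 1---1  (sole → essential)
  29 | 1---1  (sole → essential)
Essential prime implicants: -00-1, 0-110, 011-0, 1---1, 10-0-, 100--

YES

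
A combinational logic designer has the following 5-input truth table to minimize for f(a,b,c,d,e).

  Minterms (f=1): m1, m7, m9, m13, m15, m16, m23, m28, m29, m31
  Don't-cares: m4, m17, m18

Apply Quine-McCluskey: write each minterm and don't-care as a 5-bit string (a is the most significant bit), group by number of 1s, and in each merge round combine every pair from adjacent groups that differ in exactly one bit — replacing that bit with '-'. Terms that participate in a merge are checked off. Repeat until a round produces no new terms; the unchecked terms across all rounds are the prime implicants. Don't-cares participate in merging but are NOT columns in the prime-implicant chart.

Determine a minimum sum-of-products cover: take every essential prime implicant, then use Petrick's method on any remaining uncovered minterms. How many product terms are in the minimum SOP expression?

Round 0: 00001✓ 00100 00111✓ 01001✓ 01101✓ 01111✓ 10000✓ 10001✓ 10010✓ 10111✓ 11100✓ 11101✓ 11111✓
Round 1: -0001 -0111✓ -1101✓ -1111✓ 0-001 0-111✓ 01-01 011-1✓ 1-111✓ 100-0 1000- 111-1✓ 1110-
Round 2: --111 -11-1
PIs = {--111, -0001, -11-1, 0-001, 00100, 01-01, 100-0, 1000-, 1110-}
Coverage chart:
  m1: -0001,0-001
  m7: --111 ←essential
  m9: 0-001,01-01
  m13: -11-1,01-01
  m15: --111,-11-1
  m16: 100-0,1000-
  m23: --111 ←essential
  m28: 1110- ←essential
  m29: -11-1,1110-
  m31: --111,-11-1
Essential: --111, 1110-
Petrick residual → -0001, 01-01, 100-0
Min cover (5 terms): cde + b'c'd'e + a'bd'e + ab'c'e' + abcd'

5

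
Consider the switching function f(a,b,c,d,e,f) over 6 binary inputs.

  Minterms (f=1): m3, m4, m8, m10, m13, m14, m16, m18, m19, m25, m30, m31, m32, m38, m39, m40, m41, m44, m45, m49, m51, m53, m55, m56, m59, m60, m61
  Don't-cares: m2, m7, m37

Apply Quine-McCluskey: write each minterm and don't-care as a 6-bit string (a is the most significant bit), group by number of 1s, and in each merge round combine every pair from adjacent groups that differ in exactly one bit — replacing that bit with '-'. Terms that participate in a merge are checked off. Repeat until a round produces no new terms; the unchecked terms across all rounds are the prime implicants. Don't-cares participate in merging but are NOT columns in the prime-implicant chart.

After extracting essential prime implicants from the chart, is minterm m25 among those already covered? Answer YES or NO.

YES

[col 0] 000010*, 000011*, 000100, 000111*, 001000*, 001010*, 001101*, 001110*, 010000*, 010010*, 010011*, 011001, 011110*, 011111*, 100000*, 100101*, 100110*, 100111*, 101000*, 101001*, 101100*, 101101*, 110001*, 110011*, 110101*, 110111*, 111000*, 111011*, 111100*, 111101*
[col 1] -00111, -01000, -01101, -10011, 0-0010*, 0-0011*, 0-1110, 00-010, 000-11, 00001-*, 001-10, 0010-0, 0100-0, 01001-*, 01111-, 1-0101*, 1-0111*, 1-1000*, 1-1100*, 1-1101*, 10-000, 10-101*, 1001-1*, 10011-, 101-00*, 101-01*, 10100-*, 10110-*, 11-011, 11-101*, 110-01*, 110-11*, 1100-1*, 1101-1*, 111-00*, 11110-*
[col 2] 0-001-, 1--101, 1-01-1, 1-1-00, 1-110-, 101-0-, 110--1
Prime implicants: -00111, -01000, -01101, -10011, 0-001-, 0-1110, 00-010, 000-11, 000100, 001-10, 0010-0, 0100-0, 011001, 01111-, 1--101, 1-01-1, 1-1-00, 1-110-, 10-000, 10011-, 101-0-, 11-011, 110--1
PI chart (minterm → PIs covering it):
  3 | 0-001-,000-11
  4 | 000100  (sole → essential)
  8 | -01000,0010-0
  10 | 00-010,001-10,0010-0
  13 | -01101  (sole → essential)
  14 | 0-1110,001-10
  16 | 0100-0  (sole → essential)
  18 | 0-001-,0100-0
  19 | -10011,0-001-
  25 | 011001  (sole → essential)
  30 | 0-1110,01111-
  31 | 01111-  (sole → essential)
  32 | 10-000  (sole → essential)
  38 | 10011-  (sole → essential)
  39 | -00111,1-01-1,10011-
  40 | -01000,1-1-00,10-000,101-0-
  41 | 101-0-  (sole → essential)
  44 | 1-1-00,1-110-,101-0-
  45 | -01101,1--101,1-110-,101-0-
  49 | 110--1  (sole → essential)
  51 | -10011,11-011,110--1
  53 | 1--101,1-01-1,110--1
  55 | 1-01-1,110--1
  56 | 1-1-00  (sole → essential)
  59 | 11-011  (sole → essential)
  60 | 1-1-00,1-110-
  61 | 1--101,1-110-
Essential prime implicants: -01101, 000100, 0100-0, 011001, 01111-, 1-1-00, 10-000, 10011-, 101-0-, 11-011, 110--1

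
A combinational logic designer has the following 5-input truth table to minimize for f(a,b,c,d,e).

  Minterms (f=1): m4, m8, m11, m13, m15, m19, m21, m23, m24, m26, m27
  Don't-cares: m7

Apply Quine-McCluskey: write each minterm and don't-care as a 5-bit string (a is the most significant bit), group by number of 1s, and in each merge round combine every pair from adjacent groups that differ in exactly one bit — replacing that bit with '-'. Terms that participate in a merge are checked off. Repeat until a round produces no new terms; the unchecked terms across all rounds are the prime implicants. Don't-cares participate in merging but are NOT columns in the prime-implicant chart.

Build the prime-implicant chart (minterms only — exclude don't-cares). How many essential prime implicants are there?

size-2^0 implicants → 00100  00111(✓)  01000(✓)  01011(✓)  01101(✓)  01111(✓)  10011(✓)  10101(✓)  10111(✓)  11000(✓)  11010(✓)  11011(✓)
size-2^1 implicants → -0111  -1000  -1011  0-111  01-11  011-1  1-011  10-11  101-1  110-0  1101-
Unchecked terms (primes): -0111, -1000, -1011, 0-111, 00100, 01-11, 011-1, 1-011, 10-11, 101-1, 110-0, 1101-
Minterm coverage:
  m4 ⊆ 00100 [E]
  m8 ⊆ -1000 [E]
  m11 ⊆ -1011,01-11
  m13 ⊆ 011-1 [E]
  m15 ⊆ 0-111,01-11,011-1
  m19 ⊆ 1-011,10-11
  m21 ⊆ 101-1 [E]
  m23 ⊆ -0111,10-11,101-1
  m24 ⊆ -1000,110-0
  m26 ⊆ 110-0,1101-
  m27 ⊆ -1011,1-011,1101-
E = {-1000, 00100, 011-1, 101-1}

4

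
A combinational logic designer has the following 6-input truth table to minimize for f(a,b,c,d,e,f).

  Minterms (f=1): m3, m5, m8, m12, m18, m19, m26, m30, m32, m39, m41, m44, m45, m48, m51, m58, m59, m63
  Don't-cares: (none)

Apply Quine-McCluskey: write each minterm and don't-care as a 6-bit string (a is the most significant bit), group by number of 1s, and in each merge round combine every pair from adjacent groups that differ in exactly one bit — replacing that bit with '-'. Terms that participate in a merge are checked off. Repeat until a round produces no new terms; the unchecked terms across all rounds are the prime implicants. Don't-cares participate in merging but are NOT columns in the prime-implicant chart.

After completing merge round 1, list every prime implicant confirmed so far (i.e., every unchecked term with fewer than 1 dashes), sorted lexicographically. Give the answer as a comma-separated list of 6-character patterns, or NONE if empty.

000101, 100111

Round 0: 000011✓ 000101 001000✓ 001100✓ 010010✓ 010011✓ 011010✓ 011110✓ 100000✓ 100111 101001✓ 101100✓ 101101✓ 110000✓ 110011✓ 111010✓ 111011✓ 111111✓
Round 1: -01100 -10011 -11010 0-0011 001-00 01-010 01001- 011-10 1-0000 101-01 10110- 11-011 111-11 11101-
PIs = {-01100, -10011, -11010, 0-0011, 000101, 001-00, 01-010, 01001-, 011-10, 1-0000, 100111, 101-01, 10110-, 11-011, 111-11, 11101-}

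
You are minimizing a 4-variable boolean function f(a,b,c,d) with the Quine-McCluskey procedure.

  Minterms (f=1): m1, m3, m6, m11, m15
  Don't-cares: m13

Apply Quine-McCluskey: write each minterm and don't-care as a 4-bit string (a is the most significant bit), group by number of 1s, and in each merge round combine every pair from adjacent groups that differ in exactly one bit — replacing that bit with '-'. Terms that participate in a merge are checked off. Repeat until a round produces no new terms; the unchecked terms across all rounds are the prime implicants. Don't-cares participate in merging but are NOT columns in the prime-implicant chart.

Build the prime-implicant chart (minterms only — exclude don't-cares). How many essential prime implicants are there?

size-2^0 implicants → 0001(✓)  0011(✓)  0110  1011(✓)  1101(✓)  1111(✓)
size-2^1 implicants → -011  00-1  1-11  11-1
Unchecked terms (primes): -011, 00-1, 0110, 1-11, 11-1
Minterm coverage:
  m1 ⊆ 00-1 [E]
  m3 ⊆ -011,00-1
  m6 ⊆ 0110 [E]
  m11 ⊆ -011,1-11
  m15 ⊆ 1-11,11-1
E = {00-1, 0110}

2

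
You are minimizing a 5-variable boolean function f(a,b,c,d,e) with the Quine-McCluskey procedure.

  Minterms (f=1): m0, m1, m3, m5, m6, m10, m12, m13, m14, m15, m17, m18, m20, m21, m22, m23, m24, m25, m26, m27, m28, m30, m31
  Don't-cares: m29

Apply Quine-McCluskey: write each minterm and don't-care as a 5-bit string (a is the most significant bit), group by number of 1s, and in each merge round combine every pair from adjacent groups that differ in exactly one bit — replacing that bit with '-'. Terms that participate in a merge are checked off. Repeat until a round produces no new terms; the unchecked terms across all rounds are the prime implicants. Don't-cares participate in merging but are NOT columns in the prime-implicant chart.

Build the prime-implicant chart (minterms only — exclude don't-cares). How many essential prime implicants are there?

size-2^0 implicants → 00000(✓)  00001(✓)  00011(✓)  00101(✓)  00110(✓)  01010(✓)  01100(✓)  01101(✓)  01110(✓)  01111(✓)  10001(✓)  10010(✓)  10100(✓)  10101(✓)  10110(✓)  10111(✓)  11000(✓)  11001(✓)  11010(✓)  11011(✓)  11100(✓)  11101(✓)  11110(✓)  11111(✓)
size-2^1 implicants → -0001(✓)  -0101(✓)  -0110(✓)  -1010(✓)  -1100(✓)  -1101(✓)  -1110(✓)  -1111(✓)  0-101(✓)  0-110(✓)  00-01(✓)  000-1  0000-  01-10(✓)  011-0(✓)  011-1(✓)  0110-(✓)  0111-(✓)  1-001(✓)  1-010(✓)  1-100(✓)  1-101(✓)  1-110(✓)  1-111(✓)  10-01(✓)  10-10(✓)  101-0(✓)  101-1(✓)  1010-(✓)  1011-(✓)  11-00(✓)  11-01(✓)  11-10(✓)  11-11(✓)  110-0(✓)  110-1(✓)  1100-(✓)  1101-(✓)  111-0(✓)  111-1(✓)  1110-(✓)  1111-(✓)
size-2^2 implicants → --101  --110  -0-01  -1-10  -11-0(✓)  -11-1(✓)  -110-(✓)  -111-(✓)  011--(✓)  1--01  1--10  1-1-0(✓)  1-1-1(✓)  1-10-(✓)  1-11-(✓)  101--(✓)  11--0(✓)  11--1(✓)  11-0-(✓)  11-1-(✓)  110--(✓)  111--(✓)
size-2^3 implicants → -11--  1-1--  11---
Unchecked terms (primes): --101, --110, -0-01, -1-10, -11--, 000-1, 0000-, 1--01, 1--10, 1-1--, 11---
Minterm coverage:
  m0 ⊆ 0000- [E]
  m1 ⊆ -0-01,000-1,0000-
  m3 ⊆ 000-1 [E]
  m5 ⊆ --101,-0-01
  m6 ⊆ --110 [E]
  m10 ⊆ -1-10 [E]
  m12 ⊆ -11-- [E]
  m13 ⊆ --101,-11--
  m14 ⊆ --110,-1-10,-11--
  m15 ⊆ -11-- [E]
  m17 ⊆ -0-01,1--01
  m18 ⊆ 1--10 [E]
  m20 ⊆ 1-1-- [E]
  m21 ⊆ --101,-0-01,1--01,1-1--
  m22 ⊆ --110,1--10,1-1--
  m23 ⊆ 1-1-- [E]
  m24 ⊆ 11--- [E]
  m25 ⊆ 1--01,11---
  m26 ⊆ -1-10,1--10,11---
  m27 ⊆ 11--- [E]
  m28 ⊆ -11--,1-1--,11---
  m30 ⊆ --110,-1-10,-11--,1--10,1-1--,11---
  m31 ⊆ -11--,1-1--,11---
E = {--110, -1-10, -11--, 000-1, 0000-, 1--10, 1-1--, 11---}

8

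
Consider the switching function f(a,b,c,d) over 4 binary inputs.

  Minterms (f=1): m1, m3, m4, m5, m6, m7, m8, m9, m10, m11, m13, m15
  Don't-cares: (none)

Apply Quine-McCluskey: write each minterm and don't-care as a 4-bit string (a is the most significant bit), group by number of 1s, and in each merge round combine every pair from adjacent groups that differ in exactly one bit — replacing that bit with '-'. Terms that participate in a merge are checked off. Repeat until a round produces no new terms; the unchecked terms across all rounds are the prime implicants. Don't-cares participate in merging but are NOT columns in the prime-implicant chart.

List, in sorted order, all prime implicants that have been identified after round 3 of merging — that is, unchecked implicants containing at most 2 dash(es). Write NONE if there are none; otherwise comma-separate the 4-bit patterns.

01--, 10--

[col 0] 0001*, 0011*, 0100*, 0101*, 0110*, 0111*, 1000*, 1001*, 1010*, 1011*, 1101*, 1111*
[col 1] -001*, -011*, -101*, -111*, 0-01*, 0-11*, 00-1*, 01-0*, 01-1*, 010-*, 011-*, 1-01*, 1-11*, 10-0*, 10-1*, 100-*, 101-*, 11-1*
[col 2] --01*, --11*, -0-1*, -1-1*, 0--1*, 01--, 1--1*, 10--
[col 3] ---1
Prime implicants: ---1, 01--, 10--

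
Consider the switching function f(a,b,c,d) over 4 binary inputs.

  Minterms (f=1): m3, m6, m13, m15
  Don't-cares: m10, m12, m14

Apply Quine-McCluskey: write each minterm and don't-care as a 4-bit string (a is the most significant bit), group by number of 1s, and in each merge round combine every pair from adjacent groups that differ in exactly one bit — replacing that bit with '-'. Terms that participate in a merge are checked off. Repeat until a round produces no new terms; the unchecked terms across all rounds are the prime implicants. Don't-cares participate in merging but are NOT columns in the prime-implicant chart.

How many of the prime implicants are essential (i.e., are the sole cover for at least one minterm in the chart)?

Round 0: 0011 0110✓ 1010✓ 1100✓ 1101✓ 1110✓ 1111✓
Round 1: -110 1-10 11-0✓ 11-1✓ 110-✓ 111-✓
Round 2: 11--
PIs = {-110, 0011, 1-10, 11--}
Coverage chart:
  m3: 0011 ←essential
  m6: -110 ←essential
  m13: 11-- ←essential
  m15: 11-- ←essential
Essential: -110, 0011, 11--

3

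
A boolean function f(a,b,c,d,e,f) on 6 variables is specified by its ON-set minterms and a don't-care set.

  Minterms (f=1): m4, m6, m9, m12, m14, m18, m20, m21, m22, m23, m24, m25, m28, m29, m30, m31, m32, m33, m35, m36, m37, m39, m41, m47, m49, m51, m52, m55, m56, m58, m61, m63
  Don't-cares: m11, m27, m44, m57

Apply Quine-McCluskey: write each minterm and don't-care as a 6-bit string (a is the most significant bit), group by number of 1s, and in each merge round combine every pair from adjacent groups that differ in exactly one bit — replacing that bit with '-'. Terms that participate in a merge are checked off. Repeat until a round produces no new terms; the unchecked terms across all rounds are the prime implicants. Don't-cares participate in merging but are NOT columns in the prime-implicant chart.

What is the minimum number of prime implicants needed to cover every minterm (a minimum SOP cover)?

11

Round 0: 000100✓ 000110✓ 001001✓ 001011✓ 001100✓ 001110✓ 010010✓ 010100✓ 010101✓ 010110✓ 010111✓ 011000✓ 011001✓ 011011✓ 011100✓ 011101✓ 011110✓ 011111✓ 100000✓ 100001✓ 100011✓ 100100✓ 100101✓ 100111✓ 101001✓ 101100✓ 101111✓ 110001✓ 110011✓ 110100✓ 110111✓ 111000✓ 111001✓ 111010✓ 111101✓ 111111✓
Round 1: -00100✓ -01001✓ -01100✓ -10100✓ -10111✓ -11000✓ -11001✓ -11101✓ -11111✓ 0-0100✓ 0-0110✓ 0-1001✓ 0-1011✓ 0-1100✓ 0-1110✓ 00-100✓ 00-110✓ 0001-0✓ 0010-1✓ 0011-0✓ 01-100✓ 01-101✓ 01-110✓ 01-111✓ 010-10 0101-0✓ 0101-1✓ 01010-✓ 01011-✓ 011-00✓ 011-01✓ 011-11✓ 0110-1✓ 01100-✓ 0111-0✓ 0111-1✓ 01110-✓ 01111-✓ 1-0001✓ 1-0011✓ 1-0100✓ 1-0111✓ 1-1001✓ 1-1111✓ 10-001✓ 10-100✓ 10-111✓ 100-00✓ 100-01✓ 100-11✓ 1000-1✓ 10000-✓ 1001-1✓ 10010-✓ 11-001✓ 11-111✓ 110-11✓ 1100-1✓ 111-01✓ 1110-0 11100-✓ 1111-1✓
Round 2: --0100 --1001 -0-100 -1-111 -11-01 -1100- -111-1 0--100✓ 0--110✓ 0-01-0✓ 0-10-1 0-11-0✓ 00-1-0✓ 01-1-0✓ 01-1-1✓ 01-10-✓ 01-11-✓ 0101--✓ 011--1 011-0- 0111--✓ 1--001 1--111 1-0-11 1-00-1 100--1 100-0-
Round 3: 0--1-0 01-1--
PIs = {--0100, --1001, -0-100, -1-111, -11-01, -1100-, -111-1, 0--1-0, 0-10-1, 01-1--, 010-10, 011--1, 011-0-, 1--001, 1--111, 1-0-11, 1-00-1, 100--1, 100-0-, 1110-0}
Coverage chart:
  m4: --0100,-0-100,0--1-0
  m6: 0--1-0 ←essential
  m9: --1001,0-10-1
  m12: -0-100,0--1-0
  m14: 0--1-0 ←essential
  m18: 010-10 ←essential
  m20: --0100,0--1-0,01-1--
  m21: 01-1-- ←essential
  m22: 0--1-0,01-1--,010-10
  m23: -1-111,01-1--
  m24: -1100-,011-0-
  m25: --1001,-11-01,-1100-,0-10-1,011--1,011-0-
  m28: 0--1-0,01-1--,011-0-
  m29: -11-01,-111-1,01-1--,011--1,011-0-
  m30: 0--1-0,01-1--
  m31: -1-111,-111-1,01-1--,011--1
  m32: 100-0- ←essential
  m33: 1--001,1-00-1,100--1,100-0-
  m35: 1-0-11,1-00-1,100--1
  m36: --0100,-0-100,100-0-
  m37: 100--1,100-0-
  m39: 1--111,1-0-11,100--1
  m41: --1001,1--001
  m47: 1--111 ←essential
  m49: 1--001,1-00-1
  m51: 1-0-11,1-00-1
  m52: --0100 ←essential
  m55: -1-111,1--111,1-0-11
  m56: -1100-,1110-0
  m58: 1110-0 ←essential
  m61: -11-01,-111-1
  m63: -1-111,-111-1,1--111
Essential: --0100, 0--1-0, 01-1--, 010-10, 1--111, 100-0-, 1110-0
Petrick residual → --1001, -11-01, -1100-, 1-00-1
Min cover (11 terms): c'de'f' + cd'e'f + bce'f + bcd'e' + a'df' + a'bd + a'bc'ef' + adef + ac'd'f + ab'c'e' + abcd'f'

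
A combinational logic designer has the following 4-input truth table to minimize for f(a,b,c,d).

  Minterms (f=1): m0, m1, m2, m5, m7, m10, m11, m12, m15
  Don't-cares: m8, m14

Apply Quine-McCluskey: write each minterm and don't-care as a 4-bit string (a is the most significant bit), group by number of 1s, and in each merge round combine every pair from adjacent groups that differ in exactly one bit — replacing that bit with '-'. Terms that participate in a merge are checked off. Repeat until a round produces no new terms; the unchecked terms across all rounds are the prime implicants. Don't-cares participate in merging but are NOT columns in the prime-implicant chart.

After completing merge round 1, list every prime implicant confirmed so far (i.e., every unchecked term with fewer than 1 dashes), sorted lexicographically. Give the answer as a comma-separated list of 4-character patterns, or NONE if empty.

NONE

Round 0: 0000✓ 0001✓ 0010✓ 0101✓ 0111✓ 1000✓ 1010✓ 1011✓ 1100✓ 1110✓ 1111✓
Round 1: -000✓ -010✓ -111 0-01 00-0✓ 000- 01-1 1-00✓ 1-10✓ 1-11✓ 10-0✓ 101-✓ 11-0✓ 111-✓
Round 2: -0-0 1--0 1-1-
PIs = {-0-0, -111, 0-01, 000-, 01-1, 1--0, 1-1-}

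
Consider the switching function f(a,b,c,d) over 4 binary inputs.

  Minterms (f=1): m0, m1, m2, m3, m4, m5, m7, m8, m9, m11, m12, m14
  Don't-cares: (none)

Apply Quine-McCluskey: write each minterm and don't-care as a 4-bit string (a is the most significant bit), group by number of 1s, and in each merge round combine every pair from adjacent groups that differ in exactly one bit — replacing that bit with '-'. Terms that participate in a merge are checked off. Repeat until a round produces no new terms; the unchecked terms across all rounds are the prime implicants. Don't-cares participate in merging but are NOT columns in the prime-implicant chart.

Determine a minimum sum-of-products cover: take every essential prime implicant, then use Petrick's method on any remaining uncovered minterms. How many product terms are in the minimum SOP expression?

[col 0] 0000*, 0001*, 0010*, 0011*, 0100*, 0101*, 0111*, 1000*, 1001*, 1011*, 1100*, 1110*
[col 1] -000*, -001*, -011*, -100*, 0-00*, 0-01*, 0-11*, 00-0*, 00-1*, 000-*, 001-*, 01-1*, 010-*, 1-00*, 10-1*, 100-*, 11-0
[col 2] --00, -0-1, -00-, 0--1, 0-0-, 00--
Prime implicants: --00, -0-1, -00-, 0--1, 0-0-, 00--, 11-0
PI chart (minterm → PIs covering it):
  0 | --00,-00-,0-0-,00--
  1 | -0-1,-00-,0--1,0-0-,00--
  2 | 00--  (sole → essential)
  3 | -0-1,0--1,00--
  4 | --00,0-0-
  5 | 0--1,0-0-
  7 | 0--1  (sole → essential)
  8 | --00,-00-
  9 | -0-1,-00-
  11 | -0-1  (sole → essential)
  12 | --00,11-0
  14 | 11-0  (sole → essential)
Essential prime implicants: -0-1, 0--1, 00--, 11-0
Petrick residual → --00
Minimum SOP uses 5 PIs: c'd' + b'd + a'd + a'b' + abd'

5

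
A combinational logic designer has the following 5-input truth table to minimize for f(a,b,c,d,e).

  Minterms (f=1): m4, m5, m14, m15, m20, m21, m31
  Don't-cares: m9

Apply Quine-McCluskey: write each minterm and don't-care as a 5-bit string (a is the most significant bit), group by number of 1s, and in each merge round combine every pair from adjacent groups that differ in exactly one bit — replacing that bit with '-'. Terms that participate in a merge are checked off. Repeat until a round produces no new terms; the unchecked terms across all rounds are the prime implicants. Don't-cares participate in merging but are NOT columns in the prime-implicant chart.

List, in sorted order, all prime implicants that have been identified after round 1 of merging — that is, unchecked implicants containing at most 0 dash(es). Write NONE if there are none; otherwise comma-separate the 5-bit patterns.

01001

Round 0: 00100✓ 00101✓ 01001 01110✓ 01111✓ 10100✓ 10101✓ 11111✓
Round 1: -0100✓ -0101✓ -1111 0010-✓ 0111- 1010-✓
Round 2: -010-
PIs = {-010-, -1111, 01001, 0111-}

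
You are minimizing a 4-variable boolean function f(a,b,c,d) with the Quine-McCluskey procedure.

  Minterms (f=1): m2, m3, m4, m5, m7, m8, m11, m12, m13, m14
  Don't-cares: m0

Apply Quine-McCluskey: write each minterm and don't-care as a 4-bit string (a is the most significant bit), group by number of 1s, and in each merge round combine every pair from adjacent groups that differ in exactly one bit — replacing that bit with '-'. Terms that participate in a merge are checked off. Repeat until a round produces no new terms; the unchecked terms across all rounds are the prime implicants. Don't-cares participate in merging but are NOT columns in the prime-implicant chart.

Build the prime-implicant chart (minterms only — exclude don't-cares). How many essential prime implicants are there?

Round 0: 0000✓ 0010✓ 0011✓ 0100✓ 0101✓ 0111✓ 1000✓ 1011✓ 1100✓ 1101✓ 1110✓
Round 1: -000✓ -011 -100✓ -101✓ 0-00✓ 0-11 00-0 001- 01-1 010-✓ 1-00✓ 11-0 110-✓
Round 2: --00 -10-
PIs = {--00, -011, -10-, 0-11, 00-0, 001-, 01-1, 11-0}
Coverage chart:
  m2: 00-0,001-
  m3: -011,0-11,001-
  m4: --00,-10-
  m5: -10-,01-1
  m7: 0-11,01-1
  m8: --00 ←essential
  m11: -011 ←essential
  m12: --00,-10-,11-0
  m13: -10- ←essential
  m14: 11-0 ←essential
Essential: --00, -011, -10-, 11-0

4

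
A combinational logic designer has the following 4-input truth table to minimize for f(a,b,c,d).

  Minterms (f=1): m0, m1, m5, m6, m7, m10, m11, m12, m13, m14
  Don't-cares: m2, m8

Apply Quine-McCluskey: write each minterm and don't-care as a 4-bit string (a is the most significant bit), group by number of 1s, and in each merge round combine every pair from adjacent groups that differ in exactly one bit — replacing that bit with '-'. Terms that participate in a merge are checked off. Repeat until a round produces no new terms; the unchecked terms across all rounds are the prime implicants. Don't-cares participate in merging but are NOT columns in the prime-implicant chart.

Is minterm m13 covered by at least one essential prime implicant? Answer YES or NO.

size-2^0 implicants → 0000(✓)  0001(✓)  0010(✓)  0101(✓)  0110(✓)  0111(✓)  1000(✓)  1010(✓)  1011(✓)  1100(✓)  1101(✓)  1110(✓)
size-2^1 implicants → -000(✓)  -010(✓)  -101  -110(✓)  0-01  0-10(✓)  00-0(✓)  000-  01-1  011-  1-00(✓)  1-10(✓)  10-0(✓)  101-  11-0(✓)  110-
size-2^2 implicants → --10  -0-0  1--0
Unchecked terms (primes): --10, -0-0, -101, 0-01, 000-, 01-1, 011-, 1--0, 101-, 110-
Minterm coverage:
  m0 ⊆ -0-0,000-
  m1 ⊆ 0-01,000-
  m5 ⊆ -101,0-01,01-1
  m6 ⊆ --10,011-
  m7 ⊆ 01-1,011-
  m10 ⊆ --10,-0-0,1--0,101-
  m11 ⊆ 101- [E]
  m12 ⊆ 1--0,110-
  m13 ⊆ -101,110-
  m14 ⊆ --10,1--0
E = {101-}

NO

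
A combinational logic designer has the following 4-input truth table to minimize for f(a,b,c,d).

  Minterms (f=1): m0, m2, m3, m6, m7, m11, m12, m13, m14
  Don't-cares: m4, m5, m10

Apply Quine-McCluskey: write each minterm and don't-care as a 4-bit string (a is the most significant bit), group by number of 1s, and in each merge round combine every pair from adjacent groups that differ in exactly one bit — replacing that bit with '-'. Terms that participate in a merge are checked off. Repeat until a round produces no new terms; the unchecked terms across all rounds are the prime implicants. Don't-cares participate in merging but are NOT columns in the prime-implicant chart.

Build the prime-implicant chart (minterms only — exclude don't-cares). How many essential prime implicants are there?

Round 0: 0000✓ 0010✓ 0011✓ 0100✓ 0101✓ 0110✓ 0111✓ 1010✓ 1011✓ 1100✓ 1101✓ 1110✓
Round 1: -010✓ -011✓ -100✓ -101✓ -110✓ 0-00✓ 0-10✓ 0-11✓ 00-0✓ 001-✓ 01-0✓ 01-1✓ 010-✓ 011-✓ 1-10✓ 101-✓ 11-0✓ 110-✓
Round 2: --10 -01- -1-0 -10- 0--0 0-1- 01--
PIs = {--10, -01-, -1-0, -10-, 0--0, 0-1-, 01--}
Coverage chart:
  m0: 0--0 ←essential
  m2: --10,-01-,0--0,0-1-
  m3: -01-,0-1-
  m6: --10,-1-0,0--0,0-1-,01--
  m7: 0-1-,01--
  m11: -01- ←essential
  m12: -1-0,-10-
  m13: -10- ←essential
  m14: --10,-1-0
Essential: -01-, -10-, 0--0

3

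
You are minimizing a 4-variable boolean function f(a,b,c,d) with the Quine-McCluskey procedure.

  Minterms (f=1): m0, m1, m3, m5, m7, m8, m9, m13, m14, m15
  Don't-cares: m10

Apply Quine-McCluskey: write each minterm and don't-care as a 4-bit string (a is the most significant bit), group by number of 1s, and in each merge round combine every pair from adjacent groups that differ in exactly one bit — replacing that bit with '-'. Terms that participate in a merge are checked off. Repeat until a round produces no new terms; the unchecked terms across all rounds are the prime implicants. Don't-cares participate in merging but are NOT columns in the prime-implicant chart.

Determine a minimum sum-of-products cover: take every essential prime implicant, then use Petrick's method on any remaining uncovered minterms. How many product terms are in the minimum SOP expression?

4

[col 0] 0000*, 0001*, 0011*, 0101*, 0111*, 1000*, 1001*, 1010*, 1101*, 1110*, 1111*
[col 1] -000*, -001*, -101*, -111*, 0-01*, 0-11*, 00-1*, 000-*, 01-1*, 1-01*, 1-10, 10-0, 100-*, 11-1*, 111-
[col 2] --01, -00-, -1-1, 0--1
Prime implicants: --01, -00-, -1-1, 0--1, 1-10, 10-0, 111-
PI chart (minterm → PIs covering it):
  0 | -00-  (sole → essential)
  1 | --01,-00-,0--1
  3 | 0--1  (sole → essential)
  5 | --01,-1-1,0--1
  7 | -1-1,0--1
  8 | -00-,10-0
  9 | --01,-00-
  13 | --01,-1-1
  14 | 1-10,111-
  15 | -1-1,111-
Essential prime implicants: -00-, 0--1
Petrick residual → --01, 111-
Minimum SOP uses 4 PIs: c'd + b'c' + a'd + abc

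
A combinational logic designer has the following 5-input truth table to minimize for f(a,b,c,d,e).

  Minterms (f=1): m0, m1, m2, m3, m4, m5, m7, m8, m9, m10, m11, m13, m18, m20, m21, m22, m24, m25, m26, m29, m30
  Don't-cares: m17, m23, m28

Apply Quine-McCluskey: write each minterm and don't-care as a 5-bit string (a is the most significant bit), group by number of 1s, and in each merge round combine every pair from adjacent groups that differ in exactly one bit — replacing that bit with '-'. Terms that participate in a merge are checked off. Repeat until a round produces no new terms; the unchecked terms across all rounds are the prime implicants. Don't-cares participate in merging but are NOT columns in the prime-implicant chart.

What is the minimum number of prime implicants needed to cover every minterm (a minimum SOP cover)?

Round 0: 00000✓ 00001✓ 00010✓ 00011✓ 00100✓ 00101✓ 00111✓ 01000✓ 01001✓ 01010✓ 01011✓ 01101✓ 10001✓ 10010✓ 10100✓ 10101✓ 10110✓ 10111✓ 11000✓ 11001✓ 11010✓ 11100✓ 11101✓ 11110✓
Round 1: -0001✓ -0010✓ -0100✓ -0101✓ -0111✓ -1000✓ -1001✓ -1010✓ -1101✓ 0-000✓ 0-001✓ 0-010✓ 0-011✓ 0-101✓ 00-00✓ 00-01✓ 00-11✓ 000-0✓ 000-1✓ 0000-✓ 0001-✓ 001-1✓ 0010-✓ 01-01✓ 010-0✓ 010-1✓ 0100-✓ 0101-✓ 1-001✓ 1-010✓ 1-100✓ 1-101✓ 1-110✓ 10-01✓ 10-10✓ 101-0✓ 101-1✓ 1010-✓ 1011-✓ 11-00✓ 11-01✓ 11-10✓ 110-0✓ 1100-✓ 111-0✓ 1110-✓
Round 2: --001✓ --010 --101✓ -0-01✓ -01-1 -010- -1-01✓ -10-0 -100- 0--01✓ 0-0-0✓ 0-0-1✓ 0-00-✓ 0-01-✓ 00--1 00-0- 000--✓ 010--✓ 1--01✓ 1--10 1-1-0 1-10- 101-- 11--0 11-0-
Round 3: ---01 0-0--
PIs = {---01, --010, -01-1, -010-, -10-0, -100-, 0-0--, 00--1, 00-0-, 1--10, 1-1-0, 1-10-, 101--, 11--0, 11-0-}
Coverage chart:
  m0: 0-0--,00-0-
  m1: ---01,0-0--,00--1,00-0-
  m2: --010,0-0--
  m3: 0-0--,00--1
  m4: -010-,00-0-
  m5: ---01,-01-1,-010-,00--1,00-0-
  m7: -01-1,00--1
  m8: -10-0,-100-,0-0--
  m9: ---01,-100-,0-0--
  m10: --010,-10-0,0-0--
  m11: 0-0-- ←essential
  m13: ---01 ←essential
  m18: --010,1--10
  m20: -010-,1-1-0,1-10-,101--
  m21: ---01,-01-1,-010-,1-10-,101--
  m22: 1--10,1-1-0,101--
  m24: -10-0,-100-,11--0,11-0-
  m25: ---01,-100-,11-0-
  m26: --010,-10-0,1--10,11--0
  m29: ---01,1-10-,11-0-
  m30: 1--10,1-1-0,11--0
Essential: ---01, 0-0--
Petrick residual → -01-1, -010-, -10-0, 1--10
Min cover (6 terms): d'e + b'ce + b'cd' + bc'e' + a'c' + ade'

6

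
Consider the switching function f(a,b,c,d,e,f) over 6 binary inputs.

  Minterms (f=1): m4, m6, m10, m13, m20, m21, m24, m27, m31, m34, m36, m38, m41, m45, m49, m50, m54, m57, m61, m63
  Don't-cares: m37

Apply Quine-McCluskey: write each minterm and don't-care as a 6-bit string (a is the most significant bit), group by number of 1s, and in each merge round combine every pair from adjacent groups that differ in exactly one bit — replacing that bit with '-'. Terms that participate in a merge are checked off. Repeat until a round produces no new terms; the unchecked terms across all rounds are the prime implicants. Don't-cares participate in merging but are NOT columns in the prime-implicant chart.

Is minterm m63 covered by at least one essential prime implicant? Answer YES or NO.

Round 0: 000100✓ 000110✓ 001010 001101✓ 010100✓ 010101✓ 011000 011011✓ 011111✓ 100010✓ 100100✓ 100101✓ 100110✓ 101001✓ 101101✓ 110001✓ 110010✓ 110110✓ 111001✓ 111101✓ 111111✓
Round 1: -00100✓ -00110✓ -01101 -11111 0-0100 0001-0✓ 01010- 011-11 1-0010✓ 1-0110✓ 1-1001✓ 1-1101✓ 10-101 100-10✓ 1001-0✓ 10010- 101-01✓ 11-001 110-10✓ 111-01✓ 1111-1
Round 2: -001-0 1-0-10 1-1-01
PIs = {-001-0, -01101, -11111, 0-0100, 001010, 01010-, 011-11, 011000, 1-0-10, 1-1-01, 10-101, 10010-, 11-001, 1111-1}
Coverage chart:
  m4: -001-0,0-0100
  m6: -001-0 ←essential
  m10: 001010 ←essential
  m13: -01101 ←essential
  m20: 0-0100,01010-
  m21: 01010- ←essential
  m24: 011000 ←essential
  m27: 011-11 ←essential
  m31: -11111,011-11
  m34: 1-0-10 ←essential
  m36: -001-0,10010-
  m38: -001-0,1-0-10
  m41: 1-1-01 ←essential
  m45: -01101,1-1-01,10-101
  m49: 11-001 ←essential
  m50: 1-0-10 ←essential
  m54: 1-0-10 ←essential
  m57: 1-1-01,11-001
  m61: 1-1-01,1111-1
  m63: -11111,1111-1
Essential: -001-0, -01101, 001010, 01010-, 011-11, 011000, 1-0-10, 1-1-01, 11-001

NO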